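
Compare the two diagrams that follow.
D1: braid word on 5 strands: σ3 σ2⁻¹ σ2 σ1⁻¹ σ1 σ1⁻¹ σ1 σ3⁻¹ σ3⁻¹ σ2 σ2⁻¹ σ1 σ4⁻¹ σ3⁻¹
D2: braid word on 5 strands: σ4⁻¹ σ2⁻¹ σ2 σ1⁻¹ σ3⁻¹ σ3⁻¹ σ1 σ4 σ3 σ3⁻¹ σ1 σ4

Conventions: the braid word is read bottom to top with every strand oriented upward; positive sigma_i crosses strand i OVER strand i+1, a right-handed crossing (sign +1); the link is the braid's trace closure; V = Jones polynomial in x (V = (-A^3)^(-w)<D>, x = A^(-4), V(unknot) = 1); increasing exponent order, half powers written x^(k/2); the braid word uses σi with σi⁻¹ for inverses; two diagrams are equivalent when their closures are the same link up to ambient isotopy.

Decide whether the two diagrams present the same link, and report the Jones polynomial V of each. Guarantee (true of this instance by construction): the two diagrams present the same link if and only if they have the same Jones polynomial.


equivalent: yes
D1 (bracket A^-6 + A^-2 + A^2 + A^6; 14 crossings at w = -2): V = x^-3 + x^-2 + x^-1 + 1
V(D2) = x^-3 + x^-2 + x^-1 + 1  (w 0, c 12, <D> = 1 + A^4 + A^8 + A^12)
key observation: all 2 diagrams share one V(x), hence one class


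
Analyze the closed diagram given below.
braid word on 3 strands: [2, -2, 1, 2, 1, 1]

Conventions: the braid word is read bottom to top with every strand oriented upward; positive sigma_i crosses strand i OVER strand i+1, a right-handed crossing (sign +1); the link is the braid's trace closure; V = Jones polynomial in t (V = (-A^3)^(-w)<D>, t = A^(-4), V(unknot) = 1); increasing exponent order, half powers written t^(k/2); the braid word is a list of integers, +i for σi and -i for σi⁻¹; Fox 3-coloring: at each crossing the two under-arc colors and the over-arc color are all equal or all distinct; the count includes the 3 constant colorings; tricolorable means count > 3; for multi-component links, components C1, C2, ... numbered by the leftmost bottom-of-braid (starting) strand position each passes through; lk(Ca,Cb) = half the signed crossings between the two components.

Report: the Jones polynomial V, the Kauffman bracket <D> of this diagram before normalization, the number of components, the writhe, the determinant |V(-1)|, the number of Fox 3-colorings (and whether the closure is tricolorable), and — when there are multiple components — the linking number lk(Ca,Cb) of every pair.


V = t + t^3 - t^4
<D> = -A^-4 + 1 + A^8 (w = +4)
1 component over 6 crossings, w = +4
9 Fox colorings among 3^6, |V(-1)| = 3: tricolorable
why: w = +4 shifts under R1 moves; the (-A^3)^(-4) factor cancels that in V


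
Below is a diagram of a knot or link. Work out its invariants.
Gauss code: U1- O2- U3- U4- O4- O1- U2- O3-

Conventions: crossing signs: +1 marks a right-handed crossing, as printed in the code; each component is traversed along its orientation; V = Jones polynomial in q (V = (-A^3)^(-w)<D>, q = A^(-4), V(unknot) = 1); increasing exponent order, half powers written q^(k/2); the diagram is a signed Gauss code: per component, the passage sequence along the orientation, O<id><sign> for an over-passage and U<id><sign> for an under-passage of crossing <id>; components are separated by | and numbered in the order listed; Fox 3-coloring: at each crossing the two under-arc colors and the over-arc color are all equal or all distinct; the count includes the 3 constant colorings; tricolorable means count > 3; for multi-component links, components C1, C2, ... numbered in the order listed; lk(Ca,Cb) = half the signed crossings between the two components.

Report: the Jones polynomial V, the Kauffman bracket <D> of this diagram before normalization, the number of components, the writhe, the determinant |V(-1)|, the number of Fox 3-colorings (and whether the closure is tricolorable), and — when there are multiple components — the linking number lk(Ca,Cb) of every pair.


Jones polynomial: V(q) = -q^-4 + q^-3 + q^-1
<D> = A^-8 + 1 - A^4; writhe -4
components 1, writhe -4 (4 crossings)
3-colorings: 9 of 3^4, det 3 — tricolorable
note: |V(-1)| = 3: so tricolorable, since 3 divides 3


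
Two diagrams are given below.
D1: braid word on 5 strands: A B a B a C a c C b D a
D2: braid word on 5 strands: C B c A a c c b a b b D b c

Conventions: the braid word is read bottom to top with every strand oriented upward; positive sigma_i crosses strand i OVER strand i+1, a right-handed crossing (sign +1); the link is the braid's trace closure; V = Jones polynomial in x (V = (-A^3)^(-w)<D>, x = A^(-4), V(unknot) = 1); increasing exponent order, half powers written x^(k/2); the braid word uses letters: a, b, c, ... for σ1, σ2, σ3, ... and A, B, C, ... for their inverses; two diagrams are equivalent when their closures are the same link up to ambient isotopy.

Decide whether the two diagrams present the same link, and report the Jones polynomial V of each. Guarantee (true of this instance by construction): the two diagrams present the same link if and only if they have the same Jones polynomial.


equivalent: no
D1 (bracket -A^-16 + A^-12 + A^-4; 12 crossings at w = 0): V = x + x^3 - x^4
D2 (bracket A^-14 - 2A^-10 + A^-6 - 2A^-2 + 2A^2 + A^10; 14 crossings at w = +6): V = x^2 + 2x^4 - 2x^5 + x^6 - 2x^7 + x^8
key observation: 2 classes among 2 diagrams; unequal V(x) rules out equality


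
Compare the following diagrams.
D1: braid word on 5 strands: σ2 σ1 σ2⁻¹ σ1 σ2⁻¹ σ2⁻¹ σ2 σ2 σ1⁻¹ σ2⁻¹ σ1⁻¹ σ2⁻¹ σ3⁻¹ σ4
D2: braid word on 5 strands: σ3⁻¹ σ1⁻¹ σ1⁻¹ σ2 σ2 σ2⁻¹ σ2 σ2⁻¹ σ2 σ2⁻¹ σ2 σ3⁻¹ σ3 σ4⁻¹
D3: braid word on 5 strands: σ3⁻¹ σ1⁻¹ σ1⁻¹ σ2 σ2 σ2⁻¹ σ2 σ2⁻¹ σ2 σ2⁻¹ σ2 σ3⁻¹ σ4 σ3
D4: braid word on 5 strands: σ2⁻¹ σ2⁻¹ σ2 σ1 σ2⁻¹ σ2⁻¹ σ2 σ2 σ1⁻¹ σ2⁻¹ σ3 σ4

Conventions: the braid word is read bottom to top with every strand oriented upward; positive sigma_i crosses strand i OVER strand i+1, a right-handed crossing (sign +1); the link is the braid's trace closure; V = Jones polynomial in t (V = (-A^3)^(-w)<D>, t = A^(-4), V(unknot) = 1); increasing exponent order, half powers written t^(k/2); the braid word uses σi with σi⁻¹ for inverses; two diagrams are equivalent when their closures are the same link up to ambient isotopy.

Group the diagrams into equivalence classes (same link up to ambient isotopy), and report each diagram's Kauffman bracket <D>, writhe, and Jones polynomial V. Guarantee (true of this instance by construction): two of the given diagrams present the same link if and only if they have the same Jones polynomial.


equivalence classes: {D1, D4} | {D2, D3}
D1 (bracket A^-6 + A^-2 + A^2 + A^6; 14 crossings at w = -2): V = t^-3 + t^-2 + t^-1 + 1
V(D2) = t^-2 + 2 + t^2  [14 crossings, <D> = A^-14 + 2A^-6 + A^2, w = -2]
V(D3) = t^-2 + 2 + t^2  [14 crossings, <D> = A^-8 + 2 + A^8, w = 0]
V(D4) = t^-3 + t^-2 + t^-1 + 1  (w 0, c 12, <D> = 1 + A^4 + A^8 + A^12)
key observation: comparing 4 Jones polynomials yields 2 groups


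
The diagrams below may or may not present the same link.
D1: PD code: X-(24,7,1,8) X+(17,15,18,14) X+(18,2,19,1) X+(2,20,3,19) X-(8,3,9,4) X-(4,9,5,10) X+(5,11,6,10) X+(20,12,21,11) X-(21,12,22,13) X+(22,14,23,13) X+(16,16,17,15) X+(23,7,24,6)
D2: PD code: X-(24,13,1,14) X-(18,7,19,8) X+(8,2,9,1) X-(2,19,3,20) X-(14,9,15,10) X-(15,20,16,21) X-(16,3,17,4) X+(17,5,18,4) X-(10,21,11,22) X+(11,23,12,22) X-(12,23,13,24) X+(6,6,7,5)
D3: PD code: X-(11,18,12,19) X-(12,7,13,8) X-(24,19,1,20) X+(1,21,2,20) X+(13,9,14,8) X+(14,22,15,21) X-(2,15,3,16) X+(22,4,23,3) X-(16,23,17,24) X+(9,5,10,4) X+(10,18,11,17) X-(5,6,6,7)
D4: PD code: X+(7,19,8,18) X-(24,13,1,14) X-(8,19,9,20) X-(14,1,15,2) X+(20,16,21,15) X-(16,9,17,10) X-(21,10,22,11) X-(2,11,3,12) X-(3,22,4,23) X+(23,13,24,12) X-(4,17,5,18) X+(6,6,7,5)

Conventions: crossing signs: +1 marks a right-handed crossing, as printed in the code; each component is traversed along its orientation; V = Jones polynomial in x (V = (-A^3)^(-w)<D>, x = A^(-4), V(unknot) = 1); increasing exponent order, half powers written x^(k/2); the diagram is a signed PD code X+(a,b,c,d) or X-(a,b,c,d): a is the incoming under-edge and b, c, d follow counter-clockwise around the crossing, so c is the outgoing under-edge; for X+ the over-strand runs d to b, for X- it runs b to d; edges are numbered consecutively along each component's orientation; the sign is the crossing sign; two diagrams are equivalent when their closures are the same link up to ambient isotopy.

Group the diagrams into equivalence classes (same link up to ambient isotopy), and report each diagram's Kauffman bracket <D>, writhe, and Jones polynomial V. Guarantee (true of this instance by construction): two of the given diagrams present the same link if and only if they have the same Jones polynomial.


classes: {D1} | {D2, D4} | {D3}
V(D1) = x + x^3 - x^4  [12 crossings, <D> = -A^-4 + 1 + A^8, w = +4]
V(D2) = -x^-6 + x^-5 - x^-4 + 2x^-3 - x^-2 + x^-1  (w -4, c 12, <D> = A^-8 - A^-4 + 2 - A^4 + A^8 - A^12)
V(D3) = x^-2 - x^-1 + 1 - x + x^2  (w 0, c 12, <D> = A^-8 - A^-4 + 1 - A^4 + A^8)
V(D4) = -x^-6 + x^-5 - x^-4 + 2x^-3 - x^-2 + x^-1  [12 crossings, <D> = A^-8 - A^-4 + 2 - A^4 + A^8 - A^12, w = -4]
note: 3 classes among 4 diagrams; unequal V(x) rules out equality


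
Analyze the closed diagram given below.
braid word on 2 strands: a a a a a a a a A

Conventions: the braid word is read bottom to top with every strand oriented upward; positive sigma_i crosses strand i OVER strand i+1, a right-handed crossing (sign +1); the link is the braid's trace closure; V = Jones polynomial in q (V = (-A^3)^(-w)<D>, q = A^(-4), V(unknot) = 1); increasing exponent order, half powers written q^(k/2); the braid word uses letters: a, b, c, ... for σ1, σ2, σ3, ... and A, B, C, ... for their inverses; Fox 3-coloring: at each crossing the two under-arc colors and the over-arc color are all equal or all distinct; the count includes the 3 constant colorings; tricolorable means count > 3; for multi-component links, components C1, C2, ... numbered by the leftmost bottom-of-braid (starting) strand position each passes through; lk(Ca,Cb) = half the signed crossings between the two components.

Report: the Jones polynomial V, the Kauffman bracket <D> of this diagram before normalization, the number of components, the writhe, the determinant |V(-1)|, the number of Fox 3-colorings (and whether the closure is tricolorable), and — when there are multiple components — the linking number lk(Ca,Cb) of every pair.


V(q) = q^3 + q^5 - q^6 + q^7 - q^8 + q^9 - q^10
bracket: A^-19 - A^-15 + A^-11 - A^-7 + A^-3 - A - A^9, w = +7
1 component, writhe +7, over 9 crossings
det 7, colorings 3 of 3^9 — not tricolorable
observation: free reduction leaves σ1 σ1 σ1 σ1 σ1 σ1 σ1 of the original 9 letters


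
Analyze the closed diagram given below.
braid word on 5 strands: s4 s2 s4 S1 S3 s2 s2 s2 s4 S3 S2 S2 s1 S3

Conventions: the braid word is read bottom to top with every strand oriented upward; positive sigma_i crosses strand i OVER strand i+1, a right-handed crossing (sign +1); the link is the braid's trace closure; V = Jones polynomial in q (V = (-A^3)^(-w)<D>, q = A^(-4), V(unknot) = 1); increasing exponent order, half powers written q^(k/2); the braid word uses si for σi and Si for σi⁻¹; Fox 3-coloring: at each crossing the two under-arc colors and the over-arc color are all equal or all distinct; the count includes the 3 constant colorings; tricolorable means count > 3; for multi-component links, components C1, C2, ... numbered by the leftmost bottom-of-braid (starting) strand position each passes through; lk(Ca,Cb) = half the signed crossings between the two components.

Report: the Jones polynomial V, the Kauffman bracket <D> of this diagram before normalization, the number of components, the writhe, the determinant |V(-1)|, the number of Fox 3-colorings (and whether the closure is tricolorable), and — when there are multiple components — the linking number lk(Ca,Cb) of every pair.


V = -q^-4 + 2q^-3 - 3q^-2 + 5q^-1 - 5 + 6q - 5q^2 + 4q^3 - 3q^4 + q^5
<D> = A^-14 - 3A^-10 + 4A^-6 - 5A^-2 + 6A^2 - 5A^6 + 5A^10 - 3A^14 + 2A^18 - A^22 (w = +2)
1 component over 14 crossings, w = +2
3 Fox colorings among 3^14, |V(-1)| = 35: not tricolorable
why: the span of V is 9, forcing >= 9 crossings in any diagram


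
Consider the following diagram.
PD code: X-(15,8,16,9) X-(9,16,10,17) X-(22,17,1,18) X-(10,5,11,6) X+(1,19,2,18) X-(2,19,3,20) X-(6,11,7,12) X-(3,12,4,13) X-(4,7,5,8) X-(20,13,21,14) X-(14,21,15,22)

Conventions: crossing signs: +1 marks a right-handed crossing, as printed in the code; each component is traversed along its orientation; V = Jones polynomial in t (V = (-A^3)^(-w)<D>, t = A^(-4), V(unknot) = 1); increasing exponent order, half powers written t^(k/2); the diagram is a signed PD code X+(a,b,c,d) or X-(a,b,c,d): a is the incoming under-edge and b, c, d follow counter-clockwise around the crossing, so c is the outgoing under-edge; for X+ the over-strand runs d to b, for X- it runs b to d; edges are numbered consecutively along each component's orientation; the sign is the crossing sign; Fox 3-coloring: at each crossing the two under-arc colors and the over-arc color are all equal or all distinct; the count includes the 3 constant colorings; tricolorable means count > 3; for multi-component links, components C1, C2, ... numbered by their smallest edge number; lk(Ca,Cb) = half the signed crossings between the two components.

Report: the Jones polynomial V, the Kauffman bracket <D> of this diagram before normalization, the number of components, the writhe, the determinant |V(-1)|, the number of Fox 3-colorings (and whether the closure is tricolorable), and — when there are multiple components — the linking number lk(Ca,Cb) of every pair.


V = -t^-8 + t^-5 + t^-3
<D> = -A^-15 - A^-7 + A^5 (w = -9)
1 component over 11 crossings, w = -9
9 Fox colorings among 3^11, |V(-1)| = 3: tricolorable
why: V spans 5 powers of t: at least 5 crossings in any diagram


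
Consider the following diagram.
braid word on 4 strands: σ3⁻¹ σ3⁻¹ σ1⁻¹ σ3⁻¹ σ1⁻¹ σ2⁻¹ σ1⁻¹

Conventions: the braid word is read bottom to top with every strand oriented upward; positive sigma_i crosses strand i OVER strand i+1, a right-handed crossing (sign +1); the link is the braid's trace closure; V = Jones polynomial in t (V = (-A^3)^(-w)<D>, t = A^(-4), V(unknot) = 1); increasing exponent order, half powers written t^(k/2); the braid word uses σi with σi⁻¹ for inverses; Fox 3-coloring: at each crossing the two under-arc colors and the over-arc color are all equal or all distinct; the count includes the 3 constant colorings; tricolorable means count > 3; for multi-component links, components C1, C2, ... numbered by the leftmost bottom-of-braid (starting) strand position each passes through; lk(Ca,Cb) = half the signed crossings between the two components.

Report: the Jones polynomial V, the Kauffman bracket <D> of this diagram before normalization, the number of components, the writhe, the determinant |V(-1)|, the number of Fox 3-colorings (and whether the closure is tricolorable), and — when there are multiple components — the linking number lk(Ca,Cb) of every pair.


V = t^-8 - 2t^-7 + t^-6 - 2t^-5 + 2t^-4 + t^-2
<D> = -A^-13 - 2A^-5 + 2A^-1 - A^3 + 2A^7 - A^11 (w = -7)
1 component over 7 crossings, w = -7
27 Fox colorings among 3^7, |V(-1)| = 9: tricolorable
why: V spans 6 powers of t: at least 6 crossings in any diagram


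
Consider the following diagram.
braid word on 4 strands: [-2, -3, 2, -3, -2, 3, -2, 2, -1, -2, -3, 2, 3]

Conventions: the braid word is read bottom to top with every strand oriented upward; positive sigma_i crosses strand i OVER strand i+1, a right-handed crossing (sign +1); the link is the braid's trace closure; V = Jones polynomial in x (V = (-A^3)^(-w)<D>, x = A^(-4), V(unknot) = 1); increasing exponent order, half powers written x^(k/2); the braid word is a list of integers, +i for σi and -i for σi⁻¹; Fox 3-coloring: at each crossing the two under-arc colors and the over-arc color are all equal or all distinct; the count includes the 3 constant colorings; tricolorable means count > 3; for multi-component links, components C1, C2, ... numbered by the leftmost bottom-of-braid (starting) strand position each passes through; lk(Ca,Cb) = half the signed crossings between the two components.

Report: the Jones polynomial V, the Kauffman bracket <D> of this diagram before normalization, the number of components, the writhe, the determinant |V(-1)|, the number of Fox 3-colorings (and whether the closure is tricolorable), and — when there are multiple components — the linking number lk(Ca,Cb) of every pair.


Jones polynomial: V(x) = -x^-5 + x^-4 - x^-3 + 2x^-2 - x^-1 + 2 - x
<D> = A^-13 - 2A^-9 + A^-5 - 2A^-1 + A^3 - A^7 + A^11; writhe -3
components 1, writhe -3 (13 crossings)
3-colorings: 9 of 3^13, det 9 — tricolorable
note: V spans 6 powers of x: at least 6 crossings in any diagram


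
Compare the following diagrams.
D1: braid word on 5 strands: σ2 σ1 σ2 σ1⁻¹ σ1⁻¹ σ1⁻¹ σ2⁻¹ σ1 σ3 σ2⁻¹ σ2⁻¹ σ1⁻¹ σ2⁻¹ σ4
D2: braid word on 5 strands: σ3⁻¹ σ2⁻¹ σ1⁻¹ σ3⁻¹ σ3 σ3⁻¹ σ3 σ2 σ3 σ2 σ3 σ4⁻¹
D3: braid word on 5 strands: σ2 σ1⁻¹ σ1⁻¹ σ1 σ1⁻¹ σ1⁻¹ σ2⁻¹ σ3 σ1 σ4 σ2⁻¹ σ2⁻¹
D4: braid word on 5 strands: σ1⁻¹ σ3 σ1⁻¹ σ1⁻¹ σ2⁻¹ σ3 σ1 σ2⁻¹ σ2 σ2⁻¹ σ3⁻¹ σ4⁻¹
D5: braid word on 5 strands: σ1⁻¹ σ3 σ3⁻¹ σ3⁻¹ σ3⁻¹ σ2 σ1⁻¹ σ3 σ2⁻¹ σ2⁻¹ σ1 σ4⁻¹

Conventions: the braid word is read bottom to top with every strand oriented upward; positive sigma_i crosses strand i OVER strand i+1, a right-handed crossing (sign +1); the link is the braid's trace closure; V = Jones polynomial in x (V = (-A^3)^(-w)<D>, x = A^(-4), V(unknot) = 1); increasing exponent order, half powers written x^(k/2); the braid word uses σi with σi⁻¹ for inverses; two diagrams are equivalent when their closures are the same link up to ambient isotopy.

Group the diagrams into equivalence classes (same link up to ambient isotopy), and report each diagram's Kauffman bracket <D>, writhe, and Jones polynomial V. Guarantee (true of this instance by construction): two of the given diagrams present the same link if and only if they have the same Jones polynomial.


grouping into links: {D1, D3, D4} | {D2} | {D5}
V(D1) = -x^-6 + x^-5 - x^-4 + 2x^-3 - x^-2 + x^-1  (w -2, c 14, <D> = A^-2 - A^2 + 2A^6 - A^10 + A^14 - A^18)
V(D2) = 1  [12 crossings, <D> = 1, w = 0]
V(D3) = -x^-6 + x^-5 - x^-4 + 2x^-3 - x^-2 + x^-1  (w -2, c 12, <D> = A^-2 - A^2 + 2A^6 - A^10 + A^14 - A^18)
V(D4) = -x^-6 + x^-5 - x^-4 + 2x^-3 - x^-2 + x^-1  (w -4, c 12, <D> = A^-8 - A^-4 + 2 - A^4 + A^8 - A^12)
V(D5) = -x^-4 + x^-3 + x^-1  [12 crossings, <D> = A^-8 + 1 - A^4, w = -4]
key observation: V(x) takes 3 values over 5 diagrams, fixing the grouping


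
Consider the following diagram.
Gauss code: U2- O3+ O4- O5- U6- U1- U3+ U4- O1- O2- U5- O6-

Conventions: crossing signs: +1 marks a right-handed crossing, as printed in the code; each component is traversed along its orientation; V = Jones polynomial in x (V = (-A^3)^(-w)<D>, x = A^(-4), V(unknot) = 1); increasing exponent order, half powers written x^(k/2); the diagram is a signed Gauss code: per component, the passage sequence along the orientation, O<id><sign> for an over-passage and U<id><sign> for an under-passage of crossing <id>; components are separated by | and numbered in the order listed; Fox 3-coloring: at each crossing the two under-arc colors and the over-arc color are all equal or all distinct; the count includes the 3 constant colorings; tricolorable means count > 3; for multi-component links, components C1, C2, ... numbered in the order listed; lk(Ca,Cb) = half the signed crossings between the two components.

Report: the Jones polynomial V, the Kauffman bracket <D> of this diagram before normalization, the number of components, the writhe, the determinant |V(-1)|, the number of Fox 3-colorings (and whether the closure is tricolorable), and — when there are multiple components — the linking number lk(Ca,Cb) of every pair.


V(x) = -x^-4 + x^-3 + x^-1
bracket: A^-8 + 1 - A^4, w = -4
1 component, writhe -4, over 6 crossings
det 3, colorings 9 of 3^6 — tricolorable
observation: |V(-1)| = 3: so tricolorable, since 3 divides 3


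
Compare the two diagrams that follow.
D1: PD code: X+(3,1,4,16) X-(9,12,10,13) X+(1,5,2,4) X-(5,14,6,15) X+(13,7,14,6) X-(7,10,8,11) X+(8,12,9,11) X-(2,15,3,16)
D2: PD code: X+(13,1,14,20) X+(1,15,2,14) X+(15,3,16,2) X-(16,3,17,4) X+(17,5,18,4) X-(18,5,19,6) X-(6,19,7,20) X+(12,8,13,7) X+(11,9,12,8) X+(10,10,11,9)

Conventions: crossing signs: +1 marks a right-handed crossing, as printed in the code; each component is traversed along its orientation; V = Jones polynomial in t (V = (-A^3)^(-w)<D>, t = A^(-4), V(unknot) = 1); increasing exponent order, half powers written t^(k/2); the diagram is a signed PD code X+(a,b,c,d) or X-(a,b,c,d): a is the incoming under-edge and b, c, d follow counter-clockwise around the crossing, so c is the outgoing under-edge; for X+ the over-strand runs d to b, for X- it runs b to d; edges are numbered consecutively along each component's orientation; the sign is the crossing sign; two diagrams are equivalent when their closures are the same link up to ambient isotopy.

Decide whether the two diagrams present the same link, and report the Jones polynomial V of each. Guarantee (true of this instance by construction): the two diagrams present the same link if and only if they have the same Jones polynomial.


equivalent: yes
V(D1) = 1  (w 0, c 8, <D> = 1)
V(D2) = 1  [10 crossings, <D> = A^12, w = +4]
key observation: one V(t) for all 2 diagrams — one class (guaranteed)


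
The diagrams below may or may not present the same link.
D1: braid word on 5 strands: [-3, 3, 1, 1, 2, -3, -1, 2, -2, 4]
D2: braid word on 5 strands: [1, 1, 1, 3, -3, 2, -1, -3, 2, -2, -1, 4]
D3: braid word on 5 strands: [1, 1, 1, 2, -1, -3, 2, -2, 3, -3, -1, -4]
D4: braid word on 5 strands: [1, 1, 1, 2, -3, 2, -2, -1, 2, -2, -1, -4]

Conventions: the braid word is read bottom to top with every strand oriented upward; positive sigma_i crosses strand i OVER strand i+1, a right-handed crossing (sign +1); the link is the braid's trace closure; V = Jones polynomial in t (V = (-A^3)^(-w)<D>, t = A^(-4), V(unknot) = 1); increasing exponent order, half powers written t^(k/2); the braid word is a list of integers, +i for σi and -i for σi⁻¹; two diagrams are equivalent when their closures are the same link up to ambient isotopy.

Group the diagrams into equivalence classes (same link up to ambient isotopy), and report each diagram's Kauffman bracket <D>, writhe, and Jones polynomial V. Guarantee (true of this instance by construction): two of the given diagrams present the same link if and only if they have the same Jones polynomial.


equivalence classes: {D1, D2, D3, D4}
D1 (bracket A^6; 10 crossings at w = +2): V = 1
V(D2) = 1  [12 crossings, <D> = A^6, w = +2]
D3 (bracket 1; 12 crossings at w = 0): V = 1
V(D4) = 1  (w 0, c 12, <D> = 1)
key observation: all 4 diagrams share one V(t), hence one class


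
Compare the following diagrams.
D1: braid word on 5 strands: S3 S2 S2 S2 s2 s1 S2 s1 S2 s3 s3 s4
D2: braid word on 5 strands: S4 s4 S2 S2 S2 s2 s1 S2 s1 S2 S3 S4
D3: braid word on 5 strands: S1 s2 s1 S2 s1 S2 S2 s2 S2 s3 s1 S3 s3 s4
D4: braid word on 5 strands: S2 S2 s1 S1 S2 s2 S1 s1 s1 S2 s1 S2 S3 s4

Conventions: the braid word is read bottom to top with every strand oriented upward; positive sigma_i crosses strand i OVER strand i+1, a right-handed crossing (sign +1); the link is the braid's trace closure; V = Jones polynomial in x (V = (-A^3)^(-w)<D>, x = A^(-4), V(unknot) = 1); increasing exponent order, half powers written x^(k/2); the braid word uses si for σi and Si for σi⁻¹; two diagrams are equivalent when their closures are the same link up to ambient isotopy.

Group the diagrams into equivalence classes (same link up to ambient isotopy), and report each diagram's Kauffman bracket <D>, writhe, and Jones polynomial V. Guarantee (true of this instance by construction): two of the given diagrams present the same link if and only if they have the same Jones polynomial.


grouping into links: {D1, D2, D4} | {D3}
V(D1) = x^-5 - 2x^-4 + 2x^-3 - 2x^-2 + 2x^-1 - 1 + x  (w 0, c 12, <D> = A^-4 - 1 + 2A^4 - 2A^8 + 2A^12 - 2A^16 + A^20)
D2 (bracket A^-16 - A^-12 + 2A^-8 - 2A^-4 + 2 - 2A^4 + A^8; 12 crossings at w = -4): V = x^-5 - 2x^-4 + 2x^-3 - 2x^-2 + 2x^-1 - 1 + x
D3 (bracket A^-2 - A^2 + A^6 - A^10 + A^14; 14 crossings at w = +2): V = x^-2 - x^-1 + 1 - x + x^2
V(D4) = x^-5 - 2x^-4 + 2x^-3 - 2x^-2 + 2x^-1 - 1 + x  [14 crossings, <D> = A^-10 - A^-6 + 2A^-2 - 2A^2 + 2A^6 - 2A^10 + A^14, w = -2]
why: comparing 4 Jones polynomials yields 2 groups


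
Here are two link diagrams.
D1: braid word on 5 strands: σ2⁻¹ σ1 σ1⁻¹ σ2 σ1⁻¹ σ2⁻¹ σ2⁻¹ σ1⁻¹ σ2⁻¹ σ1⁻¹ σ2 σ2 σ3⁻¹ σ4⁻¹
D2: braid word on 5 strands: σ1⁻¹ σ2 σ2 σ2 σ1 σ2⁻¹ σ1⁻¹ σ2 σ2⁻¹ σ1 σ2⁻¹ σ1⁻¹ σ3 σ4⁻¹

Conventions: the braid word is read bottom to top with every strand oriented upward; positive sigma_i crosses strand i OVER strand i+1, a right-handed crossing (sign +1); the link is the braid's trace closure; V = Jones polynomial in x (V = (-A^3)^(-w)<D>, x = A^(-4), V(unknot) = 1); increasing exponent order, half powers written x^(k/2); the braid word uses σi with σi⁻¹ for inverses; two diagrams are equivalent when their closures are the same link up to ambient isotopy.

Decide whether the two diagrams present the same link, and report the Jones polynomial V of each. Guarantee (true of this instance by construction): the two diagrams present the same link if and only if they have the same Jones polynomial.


equivalent: no
V(D1) = -x^-6 + x^-5 - x^-4 + 2x^-3 - x^-2 + x^-1  (w -6, c 14, <D> = A^-14 - A^-10 + 2A^-6 - A^-2 + A^2 - A^6)
V(D2) = -x^-3 + 2x^-2 - 2x^-1 + 3 - 2x + 2x^2 - x^3  (w 0, c 14, <D> = -A^-12 + 2A^-8 - 2A^-4 + 3 - 2A^4 + 2A^8 - A^12)
why: 2 values of V(x) split the 2 diagrams


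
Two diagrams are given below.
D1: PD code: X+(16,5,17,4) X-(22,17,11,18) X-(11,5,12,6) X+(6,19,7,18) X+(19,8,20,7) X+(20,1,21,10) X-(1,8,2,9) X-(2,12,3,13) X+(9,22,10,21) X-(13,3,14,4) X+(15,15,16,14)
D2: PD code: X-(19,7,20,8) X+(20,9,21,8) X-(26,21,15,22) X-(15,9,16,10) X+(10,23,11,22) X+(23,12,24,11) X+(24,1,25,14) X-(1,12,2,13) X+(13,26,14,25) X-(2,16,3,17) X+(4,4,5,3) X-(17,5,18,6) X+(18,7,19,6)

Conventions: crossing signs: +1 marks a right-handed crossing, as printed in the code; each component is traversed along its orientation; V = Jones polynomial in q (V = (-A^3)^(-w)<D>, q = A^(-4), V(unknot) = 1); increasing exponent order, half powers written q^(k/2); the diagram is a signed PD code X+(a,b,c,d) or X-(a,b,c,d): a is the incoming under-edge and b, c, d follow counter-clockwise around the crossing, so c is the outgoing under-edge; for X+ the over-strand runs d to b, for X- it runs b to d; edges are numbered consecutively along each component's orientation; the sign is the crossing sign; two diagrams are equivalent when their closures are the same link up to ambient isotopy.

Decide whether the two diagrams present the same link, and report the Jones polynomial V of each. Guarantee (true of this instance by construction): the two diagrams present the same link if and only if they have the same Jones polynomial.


equivalent: yes
V(D1) = -q^(1/2) - q^(5/2)  (w +1, c 11, <D> = A^-7 + A)
V(D2) = -q^(1/2) - q^(5/2)  (w +1, c 13, <D> = A^-7 + A)
why: one V(q) for all 2 diagrams — one class (guaranteed)


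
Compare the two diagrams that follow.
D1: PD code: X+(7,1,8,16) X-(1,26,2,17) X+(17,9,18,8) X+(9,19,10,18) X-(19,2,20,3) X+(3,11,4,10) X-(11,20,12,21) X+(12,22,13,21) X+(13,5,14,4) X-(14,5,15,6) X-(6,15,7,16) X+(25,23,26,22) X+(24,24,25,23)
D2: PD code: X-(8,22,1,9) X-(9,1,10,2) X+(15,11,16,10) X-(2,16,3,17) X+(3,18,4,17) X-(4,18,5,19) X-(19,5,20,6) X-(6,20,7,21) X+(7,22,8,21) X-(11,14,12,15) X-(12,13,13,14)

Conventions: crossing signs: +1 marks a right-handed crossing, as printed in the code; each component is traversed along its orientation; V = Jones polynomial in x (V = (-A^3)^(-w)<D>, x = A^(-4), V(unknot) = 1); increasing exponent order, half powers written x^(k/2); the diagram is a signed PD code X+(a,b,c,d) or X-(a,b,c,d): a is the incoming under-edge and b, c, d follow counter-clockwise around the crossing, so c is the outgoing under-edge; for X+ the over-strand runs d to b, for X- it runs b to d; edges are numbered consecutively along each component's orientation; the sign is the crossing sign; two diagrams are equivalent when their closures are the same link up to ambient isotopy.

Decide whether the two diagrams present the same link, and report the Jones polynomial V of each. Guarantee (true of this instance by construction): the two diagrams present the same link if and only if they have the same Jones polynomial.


equivalent: no
V(D1) = -x^(-3/2) + x^(-1/2) - 2x^(1/2) + x^(3/2) - 2x^(5/2) + x^(7/2)  (w +3, c 13, <D> = -A^-5 + 2A^-1 - A^3 + 2A^7 - A^11 + A^15)
V(D2) = -x^(-11/2) + x^(-9/2) - x^(-7/2) - x^(-3/2)  (w -5, c 11, <D> = A^-9 + A^-1 - A^3 + A^7)
why: 2 values of V(x) split the 2 diagrams


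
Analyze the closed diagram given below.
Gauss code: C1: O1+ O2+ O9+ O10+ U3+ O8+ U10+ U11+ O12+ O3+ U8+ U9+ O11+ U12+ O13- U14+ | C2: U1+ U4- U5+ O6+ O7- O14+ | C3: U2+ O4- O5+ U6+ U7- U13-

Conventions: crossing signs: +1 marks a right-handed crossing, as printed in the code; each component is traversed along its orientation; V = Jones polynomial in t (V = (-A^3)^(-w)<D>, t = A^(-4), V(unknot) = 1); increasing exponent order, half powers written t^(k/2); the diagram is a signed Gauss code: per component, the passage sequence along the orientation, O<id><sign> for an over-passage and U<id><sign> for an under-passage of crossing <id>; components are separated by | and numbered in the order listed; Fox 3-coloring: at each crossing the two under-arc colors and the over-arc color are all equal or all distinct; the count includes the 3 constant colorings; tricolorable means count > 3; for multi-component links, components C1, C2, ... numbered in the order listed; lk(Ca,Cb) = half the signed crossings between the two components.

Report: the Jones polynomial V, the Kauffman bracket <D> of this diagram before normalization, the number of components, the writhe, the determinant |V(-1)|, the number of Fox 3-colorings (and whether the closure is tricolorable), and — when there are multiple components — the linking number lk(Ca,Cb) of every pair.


V(t) = t^2 + t^3 + 2t^4 + t^5 + t^6 - t^8 - t^10
bracket: -A^-16 - A^-8 + 1 + A^4 + 2A^8 + A^12 + A^16, w = +8
3 components, writhe +8, over 14 crossings
lk(C1,C2) = +1
linking number lk(C1,C3) = 0
lk(C2,C3): 0
det 0, colorings 9 of 3^14 — tricolorable
observation: |V(-1)| = 0: so tricolorable, since 3 divides 0


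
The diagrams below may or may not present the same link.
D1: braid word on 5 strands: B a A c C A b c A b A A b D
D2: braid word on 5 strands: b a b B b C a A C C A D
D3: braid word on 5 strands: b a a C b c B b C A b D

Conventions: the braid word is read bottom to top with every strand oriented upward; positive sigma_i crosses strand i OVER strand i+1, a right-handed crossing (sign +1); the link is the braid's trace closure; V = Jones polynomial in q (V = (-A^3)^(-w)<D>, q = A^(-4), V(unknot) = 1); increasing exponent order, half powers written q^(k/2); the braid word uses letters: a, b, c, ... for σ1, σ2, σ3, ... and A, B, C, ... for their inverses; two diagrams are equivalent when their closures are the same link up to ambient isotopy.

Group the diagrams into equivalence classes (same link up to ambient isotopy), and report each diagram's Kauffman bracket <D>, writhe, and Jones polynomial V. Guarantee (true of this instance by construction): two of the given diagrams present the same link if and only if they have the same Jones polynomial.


equivalence classes: {D1} | {D2} | {D3}
D1 (bracket A^-10 - A^-6 + 2A^-2 - 2A^2 + 2A^6 - 2A^10 + A^14; 14 crossings at w = -2): V = q^-5 - 2q^-4 + 2q^-3 - 2q^-2 + 2q^-1 - 1 + q
V(D2) = -q^-4 + q^-3 + q^-1  (w -2, c 12, <D> = A^-2 + A^6 - A^10)
V(D3) = q - q^2 + 2q^3 - q^4 + q^5 - q^6  [12 crossings, <D> = -A^-18 + A^-14 - A^-10 + 2A^-6 - A^-2 + A^2, w = +2]
key observation: comparing 3 Jones polynomials yields 3 groups


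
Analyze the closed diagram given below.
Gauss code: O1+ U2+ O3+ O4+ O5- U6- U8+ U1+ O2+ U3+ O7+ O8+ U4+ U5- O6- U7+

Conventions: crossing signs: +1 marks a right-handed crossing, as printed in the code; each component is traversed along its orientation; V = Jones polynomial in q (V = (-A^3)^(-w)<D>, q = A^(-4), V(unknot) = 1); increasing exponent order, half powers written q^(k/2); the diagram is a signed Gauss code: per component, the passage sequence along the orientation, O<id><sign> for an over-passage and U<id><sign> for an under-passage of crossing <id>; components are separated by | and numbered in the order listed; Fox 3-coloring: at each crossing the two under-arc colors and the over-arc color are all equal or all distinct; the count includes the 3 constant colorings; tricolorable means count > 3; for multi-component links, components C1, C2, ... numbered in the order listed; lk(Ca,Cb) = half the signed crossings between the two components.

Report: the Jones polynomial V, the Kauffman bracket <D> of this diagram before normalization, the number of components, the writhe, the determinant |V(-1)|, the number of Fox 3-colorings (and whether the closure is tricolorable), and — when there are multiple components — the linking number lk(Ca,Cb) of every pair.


V = q + q^3 - q^4
<D> = -A^-4 + 1 + A^8 (w = +4)
1 component over 8 crossings, w = +4
9 Fox colorings among 3^8, |V(-1)| = 3: tricolorable
why: V spans 3 powers of q: at least 3 crossings in any diagram


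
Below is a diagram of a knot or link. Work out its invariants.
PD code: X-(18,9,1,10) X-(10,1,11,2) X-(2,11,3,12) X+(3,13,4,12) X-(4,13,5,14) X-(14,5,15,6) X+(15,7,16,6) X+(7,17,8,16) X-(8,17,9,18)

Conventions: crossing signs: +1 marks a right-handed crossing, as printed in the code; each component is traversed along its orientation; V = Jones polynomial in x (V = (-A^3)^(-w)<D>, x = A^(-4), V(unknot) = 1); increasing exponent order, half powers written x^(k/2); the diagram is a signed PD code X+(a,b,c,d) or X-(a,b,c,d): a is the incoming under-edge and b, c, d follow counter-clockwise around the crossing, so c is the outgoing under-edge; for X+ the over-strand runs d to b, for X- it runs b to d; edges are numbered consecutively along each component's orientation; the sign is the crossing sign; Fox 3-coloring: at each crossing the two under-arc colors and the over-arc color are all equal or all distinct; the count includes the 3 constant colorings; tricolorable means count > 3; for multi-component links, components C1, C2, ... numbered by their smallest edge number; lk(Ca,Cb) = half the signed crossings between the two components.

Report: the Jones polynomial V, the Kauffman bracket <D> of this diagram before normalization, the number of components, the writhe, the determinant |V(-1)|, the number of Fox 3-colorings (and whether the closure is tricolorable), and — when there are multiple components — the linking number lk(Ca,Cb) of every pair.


V = -x^-4 + x^-3 + x^-1
<D> = -A^-5 - A^3 + A^7 (w = -3)
1 component over 9 crossings, w = -3
9 Fox colorings among 3^9, |V(-1)| = 3: tricolorable
why: w = -3 shifts under R1 moves; the (-A^3)^(3) factor cancels that in V


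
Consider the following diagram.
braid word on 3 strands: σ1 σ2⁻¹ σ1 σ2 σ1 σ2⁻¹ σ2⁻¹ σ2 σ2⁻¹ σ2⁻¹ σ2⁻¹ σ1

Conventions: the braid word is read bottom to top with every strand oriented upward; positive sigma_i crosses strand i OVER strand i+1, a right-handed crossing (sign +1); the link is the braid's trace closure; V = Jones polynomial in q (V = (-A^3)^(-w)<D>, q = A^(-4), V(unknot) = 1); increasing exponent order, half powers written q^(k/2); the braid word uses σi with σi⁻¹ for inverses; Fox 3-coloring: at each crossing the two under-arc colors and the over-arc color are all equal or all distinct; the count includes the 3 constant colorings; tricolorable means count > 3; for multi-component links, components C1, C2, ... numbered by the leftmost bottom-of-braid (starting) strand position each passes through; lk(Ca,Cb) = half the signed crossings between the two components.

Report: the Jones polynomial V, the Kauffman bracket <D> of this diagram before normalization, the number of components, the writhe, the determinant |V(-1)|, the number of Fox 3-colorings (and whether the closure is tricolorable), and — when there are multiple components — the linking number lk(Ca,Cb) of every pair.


V(q) = -q^-3 + q^-2 - q^-1 + 3 - q + q^2 - q^3
bracket: -A^-12 + A^-8 - A^-4 + 3 - A^4 + A^8 - A^12, w = 0
1 component, writhe 0, over 12 crossings
det 9, colorings 27 of 3^12 — tricolorable
observation: V spans 6 powers of q: at least 6 crossings in any diagram


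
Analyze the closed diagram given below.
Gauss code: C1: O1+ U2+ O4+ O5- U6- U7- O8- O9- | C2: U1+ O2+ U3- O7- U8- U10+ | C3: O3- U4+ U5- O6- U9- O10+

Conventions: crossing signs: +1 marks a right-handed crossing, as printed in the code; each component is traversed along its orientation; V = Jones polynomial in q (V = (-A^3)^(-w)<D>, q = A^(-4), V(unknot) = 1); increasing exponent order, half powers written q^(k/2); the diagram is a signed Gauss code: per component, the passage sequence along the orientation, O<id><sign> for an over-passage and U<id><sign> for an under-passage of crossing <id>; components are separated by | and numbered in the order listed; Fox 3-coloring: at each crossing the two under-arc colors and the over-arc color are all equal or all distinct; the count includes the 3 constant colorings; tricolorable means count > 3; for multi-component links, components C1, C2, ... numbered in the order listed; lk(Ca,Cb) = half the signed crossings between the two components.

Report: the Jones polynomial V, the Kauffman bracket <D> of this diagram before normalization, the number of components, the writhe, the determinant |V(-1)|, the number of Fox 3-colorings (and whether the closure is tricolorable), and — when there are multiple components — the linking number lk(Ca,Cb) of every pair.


Jones polynomial: V(q) = q^-3 + q^-2 + q^-1 + 1
<D> = A^-6 + A^-2 + A^2 + A^6; writhe -2
components 3, writhe -2 (10 crossings)
linking number lk(C1,C2) = 0
lk(C1,C3): -1
lk(C2,C3) = 0
3-colorings: 9 of 3^10, det 0 — tricolorable
note: w = -2 shifts under R1 moves; the (-A^3)^(2) factor cancels that in V


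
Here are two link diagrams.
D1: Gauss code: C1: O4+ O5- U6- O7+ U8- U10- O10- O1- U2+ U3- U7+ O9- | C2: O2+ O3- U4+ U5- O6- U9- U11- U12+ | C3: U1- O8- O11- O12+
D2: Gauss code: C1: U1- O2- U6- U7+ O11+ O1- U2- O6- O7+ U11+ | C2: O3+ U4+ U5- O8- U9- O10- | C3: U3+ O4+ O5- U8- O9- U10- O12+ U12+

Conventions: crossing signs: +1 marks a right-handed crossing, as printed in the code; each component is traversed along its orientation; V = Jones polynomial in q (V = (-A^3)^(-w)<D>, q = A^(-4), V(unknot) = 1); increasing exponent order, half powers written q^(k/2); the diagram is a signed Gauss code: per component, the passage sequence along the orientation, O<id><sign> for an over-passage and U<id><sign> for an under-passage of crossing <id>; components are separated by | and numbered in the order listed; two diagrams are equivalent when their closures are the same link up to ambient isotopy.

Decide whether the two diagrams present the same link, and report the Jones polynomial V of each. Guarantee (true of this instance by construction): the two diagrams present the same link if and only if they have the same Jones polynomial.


same link: no
V(D1) = q^-5 + 2q^-3 + q^-1  [12 crossings, <D> = A^-8 + 2 + A^8, w = -4]
V(D2) = q^-3 + q^-2 + q^-1 + 1  [12 crossings, <D> = A^-6 + A^-2 + A^2 + A^6, w = -2]
insight: 2 classes among 2 diagrams; unequal V(q) rules out equality


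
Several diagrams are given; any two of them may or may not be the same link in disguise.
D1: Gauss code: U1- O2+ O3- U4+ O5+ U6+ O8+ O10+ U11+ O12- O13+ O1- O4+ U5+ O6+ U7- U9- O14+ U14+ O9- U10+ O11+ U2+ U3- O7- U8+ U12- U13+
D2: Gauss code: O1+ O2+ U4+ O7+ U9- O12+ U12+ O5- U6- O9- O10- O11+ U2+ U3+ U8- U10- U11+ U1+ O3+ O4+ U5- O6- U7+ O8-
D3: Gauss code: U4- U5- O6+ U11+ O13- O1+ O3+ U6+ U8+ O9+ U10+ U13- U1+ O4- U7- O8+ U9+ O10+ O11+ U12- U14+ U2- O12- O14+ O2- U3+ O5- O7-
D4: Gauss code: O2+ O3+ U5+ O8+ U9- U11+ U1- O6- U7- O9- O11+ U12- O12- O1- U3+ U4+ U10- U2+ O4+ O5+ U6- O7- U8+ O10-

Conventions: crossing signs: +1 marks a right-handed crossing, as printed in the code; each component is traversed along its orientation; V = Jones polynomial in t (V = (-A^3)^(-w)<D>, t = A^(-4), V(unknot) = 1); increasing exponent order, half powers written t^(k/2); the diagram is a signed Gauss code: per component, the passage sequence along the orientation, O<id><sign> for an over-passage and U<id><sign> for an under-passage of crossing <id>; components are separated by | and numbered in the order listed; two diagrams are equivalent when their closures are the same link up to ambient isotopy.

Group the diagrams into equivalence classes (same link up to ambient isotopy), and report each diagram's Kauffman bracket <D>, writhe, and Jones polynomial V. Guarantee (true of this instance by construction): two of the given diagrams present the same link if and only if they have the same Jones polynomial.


equivalence classes: {D1} | {D2, D4} | {D3}
D1 (bracket -A^-12 + A^-8 - A^-4 + 2 - A^4 + A^8; 14 crossings at w = +4): V = t - t^2 + 2t^3 - t^4 + t^5 - t^6
V(D2) = -t^-3 + 2t^-2 - 2t^-1 + 3 - 2t + 2t^2 - t^3  (w +2, c 12, <D> = -A^-6 + 2A^-2 - 2A^2 + 3A^6 - 2A^10 + 2A^14 - A^18)
V(D3) = 2t - 2t^2 + 3t^3 - 3t^4 + 2t^5 - 2t^6 + t^7  (w +2, c 14, <D> = A^-22 - 2A^-18 + 2A^-14 - 3A^-10 + 3A^-6 - 2A^-2 + 2A^2)
D4 (bracket -A^-12 + 2A^-8 - 2A^-4 + 3 - 2A^4 + 2A^8 - A^12; 12 crossings at w = 0): V = -t^-3 + 2t^-2 - 2t^-1 + 3 - 2t + 2t^2 - t^3
observation: comparing 4 Jones polynomials yields 3 groups
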